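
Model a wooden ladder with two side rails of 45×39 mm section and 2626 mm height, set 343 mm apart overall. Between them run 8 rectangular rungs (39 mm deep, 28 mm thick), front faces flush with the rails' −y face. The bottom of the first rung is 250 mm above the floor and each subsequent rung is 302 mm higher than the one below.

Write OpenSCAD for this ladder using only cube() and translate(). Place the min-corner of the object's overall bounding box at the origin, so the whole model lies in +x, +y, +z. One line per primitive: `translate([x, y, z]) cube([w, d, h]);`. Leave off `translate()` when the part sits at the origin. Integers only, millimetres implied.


// rung span = 343 - 2*45 = 253
// rung[k] z = 250 + k*302
cube([45, 39, 2626]);
translate([298, 0, 0]) cube([45, 39, 2626]);
translate([45, 0, 250]) cube([253, 39, 28]);
translate([45, 0, 552]) cube([253, 39, 28]);
translate([45, 0, 854]) cube([253, 39, 28]);
translate([45, 0, 1156]) cube([253, 39, 28]);
translate([45, 0, 1458]) cube([253, 39, 28]);
translate([45, 0, 1760]) cube([253, 39, 28]);
translate([45, 0, 2062]) cube([253, 39, 28]);
translate([45, 0, 2364]) cube([253, 39, 28]);


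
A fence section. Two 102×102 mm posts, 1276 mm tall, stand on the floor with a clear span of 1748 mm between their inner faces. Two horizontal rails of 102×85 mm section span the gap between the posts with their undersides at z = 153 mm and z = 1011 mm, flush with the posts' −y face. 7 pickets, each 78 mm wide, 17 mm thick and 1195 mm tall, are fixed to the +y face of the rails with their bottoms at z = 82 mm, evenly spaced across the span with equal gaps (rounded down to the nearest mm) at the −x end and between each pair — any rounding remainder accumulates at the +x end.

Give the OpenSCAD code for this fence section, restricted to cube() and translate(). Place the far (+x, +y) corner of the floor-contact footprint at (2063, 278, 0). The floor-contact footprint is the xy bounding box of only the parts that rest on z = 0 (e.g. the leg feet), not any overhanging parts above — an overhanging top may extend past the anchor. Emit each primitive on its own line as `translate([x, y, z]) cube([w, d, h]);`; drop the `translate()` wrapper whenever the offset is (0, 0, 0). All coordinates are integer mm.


translate([111, 176, 0]) cube([102, 102, 1276]);
translate([1961, 176, 0]) cube([102, 102, 1276]);
translate([213, 176, 153]) cube([1748, 102, 85]);
translate([213, 176, 1011]) cube([1748, 102, 85]);
translate([363, 278, 82]) cube([78, 17, 1195]);
translate([591, 278, 82]) cube([78, 17, 1195]);
translate([819, 278, 82]) cube([78, 17, 1195]);
translate([1047, 278, 82]) cube([78, 17, 1195]);
translate([1275, 278, 82]) cube([78, 17, 1195]);
translate([1503, 278, 82]) cube([78, 17, 1195]);
translate([1731, 278, 82]) cube([78, 17, 1195]);


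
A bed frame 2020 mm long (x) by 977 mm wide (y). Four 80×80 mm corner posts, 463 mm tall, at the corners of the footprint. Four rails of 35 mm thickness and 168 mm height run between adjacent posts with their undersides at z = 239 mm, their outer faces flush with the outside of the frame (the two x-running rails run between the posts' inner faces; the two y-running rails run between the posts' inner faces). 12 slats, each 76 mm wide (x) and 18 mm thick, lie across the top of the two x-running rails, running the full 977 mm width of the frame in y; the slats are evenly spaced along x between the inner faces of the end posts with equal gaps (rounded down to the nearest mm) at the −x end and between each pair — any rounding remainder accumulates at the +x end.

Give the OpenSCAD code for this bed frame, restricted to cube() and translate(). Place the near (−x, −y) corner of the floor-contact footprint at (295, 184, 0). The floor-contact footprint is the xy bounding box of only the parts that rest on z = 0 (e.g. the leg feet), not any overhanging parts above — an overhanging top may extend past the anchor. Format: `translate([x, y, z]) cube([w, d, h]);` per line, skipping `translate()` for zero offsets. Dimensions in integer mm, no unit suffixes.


translate([295, 184, 0]) cube([80, 80, 463]);
translate([295, 1081, 0]) cube([80, 80, 463]);
translate([2235, 184, 0]) cube([80, 80, 463]);
translate([2235, 1081, 0]) cube([80, 80, 463]);
translate([375, 184, 239]) cube([1860, 35, 168]);
translate([375, 1126, 239]) cube([1860, 35, 168]);
translate([295, 264, 239]) cube([35, 817, 168]);
translate([2280, 264, 239]) cube([35, 817, 168]);
translate([447, 184, 407]) cube([76, 977, 18]);
translate([595, 184, 407]) cube([76, 977, 18]);
translate([743, 184, 407]) cube([76, 977, 18]);
translate([891, 184, 407]) cube([76, 977, 18]);
translate([1039, 184, 407]) cube([76, 977, 18]);
translate([1187, 184, 407]) cube([76, 977, 18]);
translate([1335, 184, 407]) cube([76, 977, 18]);
translate([1483, 184, 407]) cube([76, 977, 18]);
translate([1631, 184, 407]) cube([76, 977, 18]);
translate([1779, 184, 407]) cube([76, 977, 18]);
translate([1927, 184, 407]) cube([76, 977, 18]);
translate([2075, 184, 407]) cube([76, 977, 18]);


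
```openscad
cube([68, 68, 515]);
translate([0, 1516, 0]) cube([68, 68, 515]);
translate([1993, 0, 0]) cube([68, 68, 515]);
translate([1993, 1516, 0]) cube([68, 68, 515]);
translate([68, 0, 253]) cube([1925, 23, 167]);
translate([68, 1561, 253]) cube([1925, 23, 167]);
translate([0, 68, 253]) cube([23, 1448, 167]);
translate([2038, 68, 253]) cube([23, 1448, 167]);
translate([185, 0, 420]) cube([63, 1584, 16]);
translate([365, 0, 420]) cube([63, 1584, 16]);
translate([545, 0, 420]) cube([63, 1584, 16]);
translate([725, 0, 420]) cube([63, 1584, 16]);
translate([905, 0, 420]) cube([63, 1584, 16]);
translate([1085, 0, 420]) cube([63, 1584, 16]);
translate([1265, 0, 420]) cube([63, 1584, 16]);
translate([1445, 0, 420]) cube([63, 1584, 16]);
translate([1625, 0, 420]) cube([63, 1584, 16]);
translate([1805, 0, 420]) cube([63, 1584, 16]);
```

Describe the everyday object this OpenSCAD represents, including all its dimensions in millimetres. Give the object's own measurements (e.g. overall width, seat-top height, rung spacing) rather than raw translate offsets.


A bed frame 2061 mm long (x) by 1584 mm wide (y). Four 68×68 mm corner posts, 515 mm tall, at the corners of the footprint. Four rails of 23 mm thickness and 167 mm height run between adjacent posts with their undersides at z = 253 mm, their outer faces flush with the outside of the frame (the two x-running rails run between the posts' inner faces; the two y-running rails run between the posts' inner faces). 10 slats, each 63 mm wide (x) and 16 mm thick, lie across the top of the two x-running rails, running the full 1584 mm width of the frame in y; along x they sit between the end posts with a 117 mm gap after the −x posts and between neighbouring slats, leaving 125 mm before the +x posts.


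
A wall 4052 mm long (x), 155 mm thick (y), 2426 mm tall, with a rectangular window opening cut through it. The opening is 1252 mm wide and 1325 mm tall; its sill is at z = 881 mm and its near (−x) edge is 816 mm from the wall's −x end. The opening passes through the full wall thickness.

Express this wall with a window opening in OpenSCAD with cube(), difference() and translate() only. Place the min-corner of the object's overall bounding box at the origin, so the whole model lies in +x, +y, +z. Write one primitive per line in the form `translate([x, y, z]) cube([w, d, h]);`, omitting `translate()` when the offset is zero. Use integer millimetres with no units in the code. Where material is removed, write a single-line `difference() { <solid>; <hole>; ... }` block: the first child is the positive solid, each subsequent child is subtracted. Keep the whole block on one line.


difference() { cube([4052, 155, 2426]); translate([816, 0, 881]) cube([1252, 155, 1325]); }


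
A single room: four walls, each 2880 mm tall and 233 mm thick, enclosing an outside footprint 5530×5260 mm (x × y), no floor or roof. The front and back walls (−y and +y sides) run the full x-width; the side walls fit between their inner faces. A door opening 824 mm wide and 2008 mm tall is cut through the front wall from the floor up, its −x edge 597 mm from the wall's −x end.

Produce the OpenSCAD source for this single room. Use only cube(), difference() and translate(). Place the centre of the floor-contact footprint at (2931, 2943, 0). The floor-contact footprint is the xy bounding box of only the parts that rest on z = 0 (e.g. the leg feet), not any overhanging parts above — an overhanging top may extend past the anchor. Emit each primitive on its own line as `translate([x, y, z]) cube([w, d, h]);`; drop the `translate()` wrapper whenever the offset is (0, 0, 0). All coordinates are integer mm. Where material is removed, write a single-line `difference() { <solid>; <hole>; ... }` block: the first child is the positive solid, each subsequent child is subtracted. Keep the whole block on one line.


difference() { translate([166, 313, 0]) cube([5530, 233, 2880]); translate([763, 313, 0]) cube([824, 233, 2008]); }
translate([166, 5340, 0]) cube([5530, 233, 2880]);
translate([166, 546, 0]) cube([233, 4794, 2880]);
translate([5463, 546, 0]) cube([233, 4794, 2880]);


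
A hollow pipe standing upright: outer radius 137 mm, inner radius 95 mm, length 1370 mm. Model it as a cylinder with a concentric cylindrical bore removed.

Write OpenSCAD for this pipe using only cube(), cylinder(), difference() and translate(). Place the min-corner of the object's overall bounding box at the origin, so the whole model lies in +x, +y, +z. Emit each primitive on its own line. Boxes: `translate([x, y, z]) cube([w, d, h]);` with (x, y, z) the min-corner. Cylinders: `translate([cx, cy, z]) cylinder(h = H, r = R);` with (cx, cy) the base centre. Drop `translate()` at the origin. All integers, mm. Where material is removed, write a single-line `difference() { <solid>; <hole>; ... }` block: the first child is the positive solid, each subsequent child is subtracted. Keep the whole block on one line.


difference() { translate([137, 137, 0]) cylinder(h = 1370, r = 137); translate([137, 137, 0]) cylinder(h = 1370, r = 95); }


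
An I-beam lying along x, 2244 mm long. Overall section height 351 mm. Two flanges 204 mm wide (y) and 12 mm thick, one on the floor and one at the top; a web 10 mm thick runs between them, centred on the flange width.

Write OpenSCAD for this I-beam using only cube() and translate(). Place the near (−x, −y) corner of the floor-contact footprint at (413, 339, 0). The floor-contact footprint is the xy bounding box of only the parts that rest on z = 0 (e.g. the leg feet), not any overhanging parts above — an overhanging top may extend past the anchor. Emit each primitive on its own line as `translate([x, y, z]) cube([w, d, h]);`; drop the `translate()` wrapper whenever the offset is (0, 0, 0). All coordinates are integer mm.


translate([413, 339, 0]) cube([2244, 204, 12]);
translate([413, 436, 12]) cube([2244, 10, 327]);
translate([413, 339, 339]) cube([2244, 204, 12]);


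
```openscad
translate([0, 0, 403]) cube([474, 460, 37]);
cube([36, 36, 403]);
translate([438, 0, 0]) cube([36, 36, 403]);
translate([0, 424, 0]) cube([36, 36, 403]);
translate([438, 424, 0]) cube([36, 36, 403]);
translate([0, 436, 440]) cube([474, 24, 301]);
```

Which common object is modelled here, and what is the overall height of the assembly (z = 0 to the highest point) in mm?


A chair. The overall height is 741 mm.

A slab on four corner posts with a tall panel at the back — a chair. The seat slab sits at z = 403 with thickness 37, and the 301 mm backrest starts at the seat top, so the overall height is 403 + 37 + 301 = 741 mm.


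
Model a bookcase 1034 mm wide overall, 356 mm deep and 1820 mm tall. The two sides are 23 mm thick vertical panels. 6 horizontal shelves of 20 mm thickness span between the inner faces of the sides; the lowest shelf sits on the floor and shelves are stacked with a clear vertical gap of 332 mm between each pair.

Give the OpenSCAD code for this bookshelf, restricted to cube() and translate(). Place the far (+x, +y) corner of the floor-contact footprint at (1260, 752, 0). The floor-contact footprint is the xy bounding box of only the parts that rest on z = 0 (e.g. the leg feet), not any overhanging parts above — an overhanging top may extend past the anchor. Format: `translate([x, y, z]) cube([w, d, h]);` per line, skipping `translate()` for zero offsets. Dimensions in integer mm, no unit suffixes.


translate([226, 396, 0]) cube([23, 356, 1820]);
translate([1237, 396, 0]) cube([23, 356, 1820]);
translate([249, 396, 0]) cube([988, 356, 20]);
translate([249, 396, 352]) cube([988, 356, 20]);
translate([249, 396, 704]) cube([988, 356, 20]);
translate([249, 396, 1056]) cube([988, 356, 20]);
translate([249, 396, 1408]) cube([988, 356, 20]);
translate([249, 396, 1760]) cube([988, 356, 20]);


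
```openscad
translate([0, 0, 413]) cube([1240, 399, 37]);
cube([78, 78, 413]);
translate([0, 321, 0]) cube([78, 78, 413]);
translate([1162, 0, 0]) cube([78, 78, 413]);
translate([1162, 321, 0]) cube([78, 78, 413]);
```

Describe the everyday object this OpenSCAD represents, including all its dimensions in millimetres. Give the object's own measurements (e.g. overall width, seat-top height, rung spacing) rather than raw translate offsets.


A bench: a 1240×399 mm seat slab, 37 mm thick, top at z = 450 mm, on four 78×78 mm square legs flush with the seat corners and standing on z = 0.


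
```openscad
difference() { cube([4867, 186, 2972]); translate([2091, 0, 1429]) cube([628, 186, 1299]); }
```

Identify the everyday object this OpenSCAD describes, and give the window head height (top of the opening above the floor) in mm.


A wall with a window opening. The window head height is 2728 mm.

A wall with a rectangular opening subtracted — a window. Sill at z = 1429, opening 1299 mm tall, so the head is at 1429 + 1299 = 2728 mm.


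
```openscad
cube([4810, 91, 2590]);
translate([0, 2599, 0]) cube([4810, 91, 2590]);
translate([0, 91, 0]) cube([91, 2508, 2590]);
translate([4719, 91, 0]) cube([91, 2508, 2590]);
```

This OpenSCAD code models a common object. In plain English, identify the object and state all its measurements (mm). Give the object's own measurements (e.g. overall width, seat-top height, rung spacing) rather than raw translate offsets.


The wall frame of a small rectangular building: four walls, each 2590 mm tall and 91 mm thick, enclosing a footprint 4810 mm (x) by 2690 mm (y) outside-to-outside, with no floor or roof. The front and back walls (the −y and +y sides) span the full width; the two side walls fit between them.


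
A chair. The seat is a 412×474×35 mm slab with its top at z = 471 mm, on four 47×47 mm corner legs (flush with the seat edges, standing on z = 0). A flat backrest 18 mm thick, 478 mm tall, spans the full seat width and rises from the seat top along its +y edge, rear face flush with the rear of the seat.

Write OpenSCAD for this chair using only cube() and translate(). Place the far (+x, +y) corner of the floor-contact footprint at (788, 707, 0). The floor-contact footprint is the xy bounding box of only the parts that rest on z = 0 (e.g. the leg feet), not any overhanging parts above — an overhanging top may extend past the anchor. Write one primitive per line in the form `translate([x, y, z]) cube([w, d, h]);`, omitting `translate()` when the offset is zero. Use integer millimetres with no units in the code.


translate([376, 233, 436]) cube([412, 474, 35]);
translate([376, 233, 0]) cube([47, 47, 436]);
translate([741, 233, 0]) cube([47, 47, 436]);
translate([376, 660, 0]) cube([47, 47, 436]);
translate([741, 660, 0]) cube([47, 47, 436]);
translate([376, 689, 471]) cube([412, 18, 478]);


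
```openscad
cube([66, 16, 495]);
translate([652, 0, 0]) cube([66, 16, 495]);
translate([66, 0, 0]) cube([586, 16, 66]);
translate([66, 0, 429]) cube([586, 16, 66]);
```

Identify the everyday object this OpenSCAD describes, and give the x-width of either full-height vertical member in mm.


A picture frame. The border width is 66 mm.

Four thin pieces enclosing a rectangular opening — a picture frame. The two full-height stiles are 495 mm tall; the top rail sits at z = 429 and is 66 mm tall, so the border above the opening is 495 − 429 = 66 mm, matching the stile x-width.


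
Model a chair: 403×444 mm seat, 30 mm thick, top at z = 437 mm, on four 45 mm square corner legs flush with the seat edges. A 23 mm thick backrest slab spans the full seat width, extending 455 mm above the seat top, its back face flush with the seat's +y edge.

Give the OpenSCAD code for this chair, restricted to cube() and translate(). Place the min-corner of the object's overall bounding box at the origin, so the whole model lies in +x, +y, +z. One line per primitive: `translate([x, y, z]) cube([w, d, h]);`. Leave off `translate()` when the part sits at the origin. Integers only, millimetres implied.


translate([0, 0, 407]) cube([403, 444, 30]);
cube([45, 45, 407]);
translate([358, 0, 0]) cube([45, 45, 407]);
translate([0, 399, 0]) cube([45, 45, 407]);
translate([358, 399, 0]) cube([45, 45, 407]);
translate([0, 421, 437]) cube([403, 23, 455]);


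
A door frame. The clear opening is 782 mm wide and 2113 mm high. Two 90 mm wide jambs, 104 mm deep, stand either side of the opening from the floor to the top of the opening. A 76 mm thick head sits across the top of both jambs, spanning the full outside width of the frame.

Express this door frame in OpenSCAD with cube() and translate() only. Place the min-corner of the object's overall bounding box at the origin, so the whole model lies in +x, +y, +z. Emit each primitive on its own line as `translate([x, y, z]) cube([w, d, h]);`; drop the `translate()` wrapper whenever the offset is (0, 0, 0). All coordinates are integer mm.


cube([90, 104, 2113]);
translate([872, 0, 0]) cube([90, 104, 2113]);
translate([0, 0, 2113]) cube([962, 104, 76]);


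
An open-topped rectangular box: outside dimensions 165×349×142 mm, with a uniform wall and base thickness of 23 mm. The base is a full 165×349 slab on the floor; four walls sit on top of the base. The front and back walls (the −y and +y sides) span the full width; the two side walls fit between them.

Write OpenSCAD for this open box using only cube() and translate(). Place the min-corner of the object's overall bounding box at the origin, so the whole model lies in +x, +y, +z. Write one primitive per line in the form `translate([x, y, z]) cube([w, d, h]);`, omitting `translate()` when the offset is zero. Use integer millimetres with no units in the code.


cube([165, 349, 23]);
translate([0, 0, 23]) cube([165, 23, 119]);
translate([0, 326, 23]) cube([165, 23, 119]);
translate([0, 23, 23]) cube([23, 303, 119]);
translate([142, 23, 23]) cube([23, 303, 119]);


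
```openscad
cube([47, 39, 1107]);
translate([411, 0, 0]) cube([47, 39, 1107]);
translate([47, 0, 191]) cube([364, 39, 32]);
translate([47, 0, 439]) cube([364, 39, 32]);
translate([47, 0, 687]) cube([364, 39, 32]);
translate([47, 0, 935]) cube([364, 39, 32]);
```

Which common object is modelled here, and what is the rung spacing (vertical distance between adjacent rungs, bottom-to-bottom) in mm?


A ladder. The rung spacing is 248 mm.

Two tall 47×39 posts with 4 short bars between them — a ladder. Adjacent rungs sit at z = 191 and z = 439, so the spacing is 439 − 191 = 248 mm.


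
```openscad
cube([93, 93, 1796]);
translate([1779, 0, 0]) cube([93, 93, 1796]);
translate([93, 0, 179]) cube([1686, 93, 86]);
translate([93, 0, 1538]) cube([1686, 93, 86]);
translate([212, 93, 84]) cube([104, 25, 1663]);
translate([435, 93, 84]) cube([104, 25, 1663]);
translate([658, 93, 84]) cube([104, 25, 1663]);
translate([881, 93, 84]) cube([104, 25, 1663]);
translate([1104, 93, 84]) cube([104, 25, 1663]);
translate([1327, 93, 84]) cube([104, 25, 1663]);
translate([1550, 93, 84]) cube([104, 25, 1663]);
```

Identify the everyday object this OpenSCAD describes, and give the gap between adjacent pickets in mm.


A fence section. The picket gap is 119 mm.

Two posts, two rails, 7 pickets — a fence section. Span 1686 mm holds 7 pickets of 104 mm with 8 equal gaps: ⌊(1686 − 7·104) / 8⌋ = 119 mm.


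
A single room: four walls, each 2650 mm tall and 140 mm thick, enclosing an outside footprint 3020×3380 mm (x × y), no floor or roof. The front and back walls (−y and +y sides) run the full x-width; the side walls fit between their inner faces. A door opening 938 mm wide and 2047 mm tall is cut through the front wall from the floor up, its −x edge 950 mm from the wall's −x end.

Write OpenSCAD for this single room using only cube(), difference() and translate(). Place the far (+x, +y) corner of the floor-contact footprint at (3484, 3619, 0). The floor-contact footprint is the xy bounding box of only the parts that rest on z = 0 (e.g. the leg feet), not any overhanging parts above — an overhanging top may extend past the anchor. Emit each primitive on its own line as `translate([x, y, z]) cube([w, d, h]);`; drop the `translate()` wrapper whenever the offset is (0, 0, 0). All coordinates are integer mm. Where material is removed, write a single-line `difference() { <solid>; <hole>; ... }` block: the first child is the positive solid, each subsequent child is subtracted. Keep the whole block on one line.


difference() { translate([464, 239, 0]) cube([3020, 140, 2650]); translate([1414, 239, 0]) cube([938, 140, 2047]); }
translate([464, 3479, 0]) cube([3020, 140, 2650]);
translate([464, 379, 0]) cube([140, 3100, 2650]);
translate([3344, 379, 0]) cube([140, 3100, 2650]);


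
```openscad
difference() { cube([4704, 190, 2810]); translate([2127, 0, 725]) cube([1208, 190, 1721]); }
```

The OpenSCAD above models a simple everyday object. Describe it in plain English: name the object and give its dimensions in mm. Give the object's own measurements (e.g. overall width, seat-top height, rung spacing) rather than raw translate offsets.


A wall 4704 mm long (x), 190 mm thick (y), 2810 mm tall, with a rectangular window opening cut through it. The opening is 1208 mm wide and 1721 mm tall; its sill is at z = 725 mm and its near (−x) edge is 2127 mm from the wall's −x end. The opening passes through the full wall thickness.


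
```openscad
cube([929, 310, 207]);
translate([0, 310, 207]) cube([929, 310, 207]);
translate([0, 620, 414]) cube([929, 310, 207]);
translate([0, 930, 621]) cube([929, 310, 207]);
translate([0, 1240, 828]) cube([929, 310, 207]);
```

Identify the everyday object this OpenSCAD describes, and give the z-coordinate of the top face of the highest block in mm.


A staircase. The total rise is 1035 mm.

5 identical blocks, each offset up and back from the previous — a staircase. Each step is 207 mm tall and there are 5 of them, so the total rise is 5 × 207 = 1035 mm.


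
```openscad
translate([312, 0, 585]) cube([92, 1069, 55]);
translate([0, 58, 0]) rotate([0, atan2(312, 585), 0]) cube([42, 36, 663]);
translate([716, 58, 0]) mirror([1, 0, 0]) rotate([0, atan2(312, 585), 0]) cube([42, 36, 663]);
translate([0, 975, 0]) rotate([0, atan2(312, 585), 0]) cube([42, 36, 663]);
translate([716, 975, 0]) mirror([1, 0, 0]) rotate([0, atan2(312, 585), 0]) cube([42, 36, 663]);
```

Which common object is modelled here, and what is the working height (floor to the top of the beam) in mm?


A sawhorse. The overall height is 640 mm.

A beam across two mirrored pairs of raked legs — a sawhorse. The beam's underside is at z = 585 (matching the legs' vertical rise in atan2(312, 585)) and the beam is 55 mm tall, so its top is at 585 + 55 = 640 mm. The raked legs top out at the beam's underside, so that is the highest point.


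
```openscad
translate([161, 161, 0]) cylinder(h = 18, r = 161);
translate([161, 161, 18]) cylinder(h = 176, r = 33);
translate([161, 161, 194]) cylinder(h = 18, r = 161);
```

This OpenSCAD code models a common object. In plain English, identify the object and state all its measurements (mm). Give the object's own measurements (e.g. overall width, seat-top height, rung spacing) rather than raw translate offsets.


A spool: two coaxial disc flanges of radius 161 mm and thickness 18 mm, joined by a core cylinder of radius 33 mm and height 176 mm. The lower flange rests on z = 0 and the three cylinders share a vertical axis.


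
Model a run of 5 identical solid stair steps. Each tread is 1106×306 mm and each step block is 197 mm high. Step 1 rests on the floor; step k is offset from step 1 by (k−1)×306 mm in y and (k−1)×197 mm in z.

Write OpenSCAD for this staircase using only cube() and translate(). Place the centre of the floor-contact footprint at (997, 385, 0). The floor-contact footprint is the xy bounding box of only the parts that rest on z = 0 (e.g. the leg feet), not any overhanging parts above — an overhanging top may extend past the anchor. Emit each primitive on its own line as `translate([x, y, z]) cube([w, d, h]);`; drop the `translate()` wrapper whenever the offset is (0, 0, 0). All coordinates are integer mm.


translate([444, 232, 0]) cube([1106, 306, 197]);
translate([444, 538, 197]) cube([1106, 306, 197]);
translate([444, 844, 394]) cube([1106, 306, 197]);
translate([444, 1150, 591]) cube([1106, 306, 197]);
translate([444, 1456, 788]) cube([1106, 306, 197]);


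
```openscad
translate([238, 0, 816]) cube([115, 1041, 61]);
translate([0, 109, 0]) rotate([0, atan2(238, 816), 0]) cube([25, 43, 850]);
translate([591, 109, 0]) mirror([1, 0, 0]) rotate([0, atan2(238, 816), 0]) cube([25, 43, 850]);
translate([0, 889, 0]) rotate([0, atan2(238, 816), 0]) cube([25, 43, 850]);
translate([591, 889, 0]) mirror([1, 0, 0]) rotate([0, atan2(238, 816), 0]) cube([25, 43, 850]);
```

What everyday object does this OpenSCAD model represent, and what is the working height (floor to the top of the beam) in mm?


A sawhorse. The overall height is 877 mm.

A beam across two mirrored pairs of raked legs — a sawhorse. The beam's underside is at z = 816 (matching the legs' vertical rise in atan2(238, 816)) and the beam is 61 mm tall, so its top is at 816 + 61 = 877 mm. The raked legs top out at the beam's underside, so that is the highest point.


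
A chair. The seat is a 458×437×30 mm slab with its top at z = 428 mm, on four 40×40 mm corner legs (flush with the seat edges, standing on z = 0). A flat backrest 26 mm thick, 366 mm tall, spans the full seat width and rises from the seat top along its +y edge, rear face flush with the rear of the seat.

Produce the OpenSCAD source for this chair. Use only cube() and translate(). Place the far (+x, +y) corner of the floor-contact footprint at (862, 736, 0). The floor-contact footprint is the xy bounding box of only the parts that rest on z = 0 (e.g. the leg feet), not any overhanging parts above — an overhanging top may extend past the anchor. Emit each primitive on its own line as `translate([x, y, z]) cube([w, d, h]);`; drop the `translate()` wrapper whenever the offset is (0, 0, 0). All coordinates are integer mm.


translate([404, 299, 398]) cube([458, 437, 30]);
translate([404, 299, 0]) cube([40, 40, 398]);
translate([822, 299, 0]) cube([40, 40, 398]);
translate([404, 696, 0]) cube([40, 40, 398]);
translate([822, 696, 0]) cube([40, 40, 398]);
translate([404, 710, 428]) cube([458, 26, 366]);


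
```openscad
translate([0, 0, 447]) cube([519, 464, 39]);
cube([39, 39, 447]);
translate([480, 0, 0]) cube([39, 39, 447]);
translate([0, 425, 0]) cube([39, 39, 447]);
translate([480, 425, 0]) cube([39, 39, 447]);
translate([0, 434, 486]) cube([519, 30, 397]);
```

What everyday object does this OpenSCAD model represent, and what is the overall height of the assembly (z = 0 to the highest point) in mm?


A chair. The overall height is 883 mm.

A slab on four corner posts with a tall panel at the back — a chair. The seat slab sits at z = 447 with thickness 39, and the 397 mm backrest starts at the seat top, so the overall height is 447 + 39 + 397 = 883 mm.


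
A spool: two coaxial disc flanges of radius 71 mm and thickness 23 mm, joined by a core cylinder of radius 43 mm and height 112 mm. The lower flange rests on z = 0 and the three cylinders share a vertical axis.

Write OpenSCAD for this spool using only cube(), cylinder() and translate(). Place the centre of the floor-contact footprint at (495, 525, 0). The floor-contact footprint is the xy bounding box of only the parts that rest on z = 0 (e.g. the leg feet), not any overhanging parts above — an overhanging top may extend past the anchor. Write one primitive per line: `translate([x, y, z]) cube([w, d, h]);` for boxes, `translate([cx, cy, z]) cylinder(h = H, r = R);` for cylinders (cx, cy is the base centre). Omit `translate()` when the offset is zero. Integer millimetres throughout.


translate([495, 525, 0]) cylinder(h = 23, r = 71);
translate([495, 525, 23]) cylinder(h = 112, r = 43);
translate([495, 525, 135]) cylinder(h = 23, r = 71);


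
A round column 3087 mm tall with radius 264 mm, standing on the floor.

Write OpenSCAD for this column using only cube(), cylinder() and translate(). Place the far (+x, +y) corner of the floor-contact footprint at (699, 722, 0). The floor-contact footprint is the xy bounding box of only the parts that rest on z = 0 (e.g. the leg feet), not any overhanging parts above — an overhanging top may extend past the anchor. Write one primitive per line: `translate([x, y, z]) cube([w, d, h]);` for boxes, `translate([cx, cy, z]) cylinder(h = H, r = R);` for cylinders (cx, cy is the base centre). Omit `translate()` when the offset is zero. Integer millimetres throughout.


translate([435, 458, 0]) cylinder(h = 3087, r = 264);


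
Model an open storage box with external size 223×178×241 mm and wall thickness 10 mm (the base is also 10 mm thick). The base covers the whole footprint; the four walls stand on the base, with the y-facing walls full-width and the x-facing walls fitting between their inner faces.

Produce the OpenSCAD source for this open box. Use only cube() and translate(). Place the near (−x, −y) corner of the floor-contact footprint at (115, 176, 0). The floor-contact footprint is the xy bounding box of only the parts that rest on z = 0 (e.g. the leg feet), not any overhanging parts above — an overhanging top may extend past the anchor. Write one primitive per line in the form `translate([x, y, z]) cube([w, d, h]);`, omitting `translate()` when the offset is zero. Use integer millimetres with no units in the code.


translate([115, 176, 0]) cube([223, 178, 10]);
translate([115, 176, 10]) cube([223, 10, 231]);
translate([115, 344, 10]) cube([223, 10, 231]);
translate([115, 186, 10]) cube([10, 158, 231]);
translate([328, 186, 10]) cube([10, 158, 231]);


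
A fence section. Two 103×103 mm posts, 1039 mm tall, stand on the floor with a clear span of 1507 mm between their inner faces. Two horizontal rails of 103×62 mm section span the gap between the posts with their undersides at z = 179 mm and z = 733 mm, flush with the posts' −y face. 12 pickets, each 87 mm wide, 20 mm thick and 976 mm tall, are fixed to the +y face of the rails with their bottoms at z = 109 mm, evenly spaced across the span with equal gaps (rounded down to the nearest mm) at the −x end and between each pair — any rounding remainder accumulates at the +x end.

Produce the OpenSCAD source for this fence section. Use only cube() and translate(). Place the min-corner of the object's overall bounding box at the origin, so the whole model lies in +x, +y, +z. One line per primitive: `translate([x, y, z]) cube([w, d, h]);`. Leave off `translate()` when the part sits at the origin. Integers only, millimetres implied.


cube([103, 103, 1039]);
translate([1610, 0, 0]) cube([103, 103, 1039]);
translate([103, 0, 179]) cube([1507, 103, 62]);
translate([103, 0, 733]) cube([1507, 103, 62]);
translate([138, 103, 109]) cube([87, 20, 976]);
translate([260, 103, 109]) cube([87, 20, 976]);
translate([382, 103, 109]) cube([87, 20, 976]);
translate([504, 103, 109]) cube([87, 20, 976]);
translate([626, 103, 109]) cube([87, 20, 976]);
translate([748, 103, 109]) cube([87, 20, 976]);
translate([870, 103, 109]) cube([87, 20, 976]);
translate([992, 103, 109]) cube([87, 20, 976]);
translate([1114, 103, 109]) cube([87, 20, 976]);
translate([1236, 103, 109]) cube([87, 20, 976]);
translate([1358, 103, 109]) cube([87, 20, 976]);
translate([1480, 103, 109]) cube([87, 20, 976]);


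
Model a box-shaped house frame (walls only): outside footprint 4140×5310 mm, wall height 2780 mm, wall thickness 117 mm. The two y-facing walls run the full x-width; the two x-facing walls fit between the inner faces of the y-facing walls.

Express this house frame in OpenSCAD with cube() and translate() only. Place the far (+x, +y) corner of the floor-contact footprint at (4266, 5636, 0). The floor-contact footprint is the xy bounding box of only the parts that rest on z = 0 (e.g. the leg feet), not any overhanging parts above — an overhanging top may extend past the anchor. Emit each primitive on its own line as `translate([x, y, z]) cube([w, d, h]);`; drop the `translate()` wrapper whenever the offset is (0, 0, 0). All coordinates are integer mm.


translate([126, 326, 0]) cube([4140, 117, 2780]);
translate([126, 5519, 0]) cube([4140, 117, 2780]);
translate([126, 443, 0]) cube([117, 5076, 2780]);
translate([4149, 443, 0]) cube([117, 5076, 2780]);


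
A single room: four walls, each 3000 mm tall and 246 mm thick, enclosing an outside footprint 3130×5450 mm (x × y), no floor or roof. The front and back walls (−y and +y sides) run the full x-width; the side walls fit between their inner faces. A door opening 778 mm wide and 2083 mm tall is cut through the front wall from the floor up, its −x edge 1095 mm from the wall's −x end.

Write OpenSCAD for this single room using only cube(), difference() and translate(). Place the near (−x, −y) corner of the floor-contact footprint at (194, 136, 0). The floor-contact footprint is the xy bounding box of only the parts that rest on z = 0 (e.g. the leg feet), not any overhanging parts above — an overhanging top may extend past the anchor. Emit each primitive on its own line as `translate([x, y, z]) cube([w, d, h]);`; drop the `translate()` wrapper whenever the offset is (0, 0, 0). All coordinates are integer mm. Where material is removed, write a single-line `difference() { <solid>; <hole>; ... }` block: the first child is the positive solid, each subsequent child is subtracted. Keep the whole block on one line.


difference() { translate([194, 136, 0]) cube([3130, 246, 3000]); translate([1289, 136, 0]) cube([778, 246, 2083]); }
translate([194, 5340, 0]) cube([3130, 246, 3000]);
translate([194, 382, 0]) cube([246, 4958, 3000]);
translate([3078, 382, 0]) cube([246, 4958, 3000]);


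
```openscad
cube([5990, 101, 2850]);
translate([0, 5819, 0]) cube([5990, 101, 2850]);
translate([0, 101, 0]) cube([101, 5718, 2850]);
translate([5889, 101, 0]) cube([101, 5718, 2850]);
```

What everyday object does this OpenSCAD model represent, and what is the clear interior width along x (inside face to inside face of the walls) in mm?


A house (or room) frame. The interior width is 5788 mm.

Four 2850 mm walls enclosing a rectangle with no floor or roof — a room or house frame. Outside width is 5990 mm and wall thickness is 101 mm, so the interior width is 5990 − 2 × 101 = 5788 mm.


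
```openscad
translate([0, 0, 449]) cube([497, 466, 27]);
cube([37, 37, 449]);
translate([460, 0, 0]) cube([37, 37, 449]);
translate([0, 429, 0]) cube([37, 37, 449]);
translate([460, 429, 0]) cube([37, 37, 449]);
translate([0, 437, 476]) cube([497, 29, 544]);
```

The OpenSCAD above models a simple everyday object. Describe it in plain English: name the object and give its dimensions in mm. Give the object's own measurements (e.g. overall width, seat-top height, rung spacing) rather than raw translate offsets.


A chair. The seat is a 497×466×27 mm slab with its top at z = 476 mm, on four 37×37 mm corner legs (flush with the seat edges, standing on z = 0). A flat backrest 29 mm thick, 544 mm tall, spans the full seat width and rises from the seat top along its +y edge, rear face flush with the rear of the seat.


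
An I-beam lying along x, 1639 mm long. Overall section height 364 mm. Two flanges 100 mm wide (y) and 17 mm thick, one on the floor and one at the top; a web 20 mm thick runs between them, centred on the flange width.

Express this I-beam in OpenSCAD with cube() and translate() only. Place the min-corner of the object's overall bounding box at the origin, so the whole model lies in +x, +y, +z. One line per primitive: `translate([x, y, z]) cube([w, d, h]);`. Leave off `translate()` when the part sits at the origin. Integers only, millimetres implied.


cube([1639, 100, 17]);
translate([0, 40, 17]) cube([1639, 20, 330]);
translate([0, 0, 347]) cube([1639, 100, 17]);


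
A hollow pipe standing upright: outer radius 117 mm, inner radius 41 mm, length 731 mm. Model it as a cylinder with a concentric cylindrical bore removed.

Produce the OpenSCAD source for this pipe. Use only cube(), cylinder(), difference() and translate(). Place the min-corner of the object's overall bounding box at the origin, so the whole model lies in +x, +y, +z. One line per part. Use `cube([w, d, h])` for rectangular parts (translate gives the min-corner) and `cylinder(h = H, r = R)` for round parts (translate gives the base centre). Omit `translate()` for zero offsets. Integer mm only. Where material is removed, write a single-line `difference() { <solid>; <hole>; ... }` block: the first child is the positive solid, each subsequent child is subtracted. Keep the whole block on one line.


difference() { translate([117, 117, 0]) cylinder(h = 731, r = 117); translate([117, 117, 0]) cylinder(h = 731, r = 41); }


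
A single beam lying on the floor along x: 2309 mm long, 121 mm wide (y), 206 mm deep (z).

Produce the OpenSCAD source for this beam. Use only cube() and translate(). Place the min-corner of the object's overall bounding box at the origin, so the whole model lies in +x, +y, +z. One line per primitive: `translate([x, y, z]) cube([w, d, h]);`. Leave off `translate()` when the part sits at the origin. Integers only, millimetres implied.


cube([2309, 121, 206]);


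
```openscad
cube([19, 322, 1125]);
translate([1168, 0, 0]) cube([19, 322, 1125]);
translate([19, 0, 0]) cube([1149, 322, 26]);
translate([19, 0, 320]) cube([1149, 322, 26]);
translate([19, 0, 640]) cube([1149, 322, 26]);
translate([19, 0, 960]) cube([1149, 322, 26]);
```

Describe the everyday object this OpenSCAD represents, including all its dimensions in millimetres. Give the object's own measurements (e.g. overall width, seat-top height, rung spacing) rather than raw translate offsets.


An open bookshelf. Two side panels, each 19 mm thick, 322 mm deep and 1125 mm tall, stand 1187 mm apart (outside-to-outside). Between them sit 4 shelves, each 26 mm thick and 322 mm deep, spanning the full gap between the sides. The bottom shelf rests on the floor (its underside at z = 0) and the clear gap between one shelf's top and the next shelf's underside is 294 mm.


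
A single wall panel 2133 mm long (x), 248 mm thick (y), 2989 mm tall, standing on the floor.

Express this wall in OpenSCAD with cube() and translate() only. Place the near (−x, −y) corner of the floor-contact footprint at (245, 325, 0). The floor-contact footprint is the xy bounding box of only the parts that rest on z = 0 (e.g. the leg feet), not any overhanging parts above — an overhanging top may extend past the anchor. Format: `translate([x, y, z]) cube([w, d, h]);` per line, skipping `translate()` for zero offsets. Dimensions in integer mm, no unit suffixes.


translate([245, 325, 0]) cube([2133, 248, 2989]);


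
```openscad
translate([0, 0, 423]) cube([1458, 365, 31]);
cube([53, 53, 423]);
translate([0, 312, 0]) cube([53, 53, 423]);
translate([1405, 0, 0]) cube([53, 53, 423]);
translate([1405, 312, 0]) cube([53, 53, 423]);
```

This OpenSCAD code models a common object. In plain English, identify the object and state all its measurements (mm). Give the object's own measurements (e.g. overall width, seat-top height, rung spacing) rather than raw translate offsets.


A long wooden bench with a 1458 mm (x) × 365 mm (y) seat, 31 mm thick, its top surface 454 mm above the floor. Four 53 mm square legs at the seat corners, flush with the edges, run from z = 0 to the seat underside.
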